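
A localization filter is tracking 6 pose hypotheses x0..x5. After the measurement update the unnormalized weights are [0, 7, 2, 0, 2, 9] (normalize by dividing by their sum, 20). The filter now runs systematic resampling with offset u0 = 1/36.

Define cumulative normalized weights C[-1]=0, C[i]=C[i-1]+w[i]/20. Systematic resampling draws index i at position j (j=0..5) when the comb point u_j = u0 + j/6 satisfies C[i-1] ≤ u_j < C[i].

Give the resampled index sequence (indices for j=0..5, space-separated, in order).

1 1 2 4 5 5

C = [0, 7/20, 9/20, 9/20, 11/20, 1]
j=0: u_0=1/36 ∈ [0, 7/20) → index 1
j=1: u_1=7/36 ∈ [0, 7/20) → index 1
j=2: u_2=13/36 ∈ [7/20, 9/20) → index 2
j=3: u_3=19/36 ∈ [9/20, 11/20) → index 4
j=4: u_4=25/36 ∈ [11/20, 1) → index 5
j=5: u_5=31/36 ∈ [11/20, 1) → index 5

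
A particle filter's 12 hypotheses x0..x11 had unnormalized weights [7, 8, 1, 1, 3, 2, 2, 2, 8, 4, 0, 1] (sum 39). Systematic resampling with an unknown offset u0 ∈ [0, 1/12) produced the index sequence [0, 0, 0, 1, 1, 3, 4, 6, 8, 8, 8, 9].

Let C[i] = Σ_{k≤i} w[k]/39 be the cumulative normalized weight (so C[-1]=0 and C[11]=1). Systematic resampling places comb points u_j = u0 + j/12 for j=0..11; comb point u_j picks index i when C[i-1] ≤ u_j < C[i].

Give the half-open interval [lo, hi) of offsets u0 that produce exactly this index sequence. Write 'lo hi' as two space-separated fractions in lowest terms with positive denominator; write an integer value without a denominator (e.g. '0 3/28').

C = [7/39, 5/13, 16/39, 17/39, 20/39, 22/39, 8/13, 2/3, 34/39, 38/39, 38/39, 1]
j=0 picked index 0: u0 ∈ [0, 7/39)
j=1 picked index 0: u0 ∈ [-1/12, 5/52)
j=2 picked index 0: u0 ∈ [-1/6, 1/78)
j=3 picked index 1: u0 ∈ [-11/156, 7/52)
j=4 picked index 1: u0 ∈ [-2/13, 2/39)
j=5 picked index 3: u0 ∈ [-1/156, 1/52)
j=6 picked index 4: u0 ∈ [-5/78, 1/78)
j=7 picked index 6: u0 ∈ [-1/52, 5/156)
j=8 picked index 8: u0 ∈ [0, 8/39)
j=9 picked index 8: u0 ∈ [-1/12, 19/156)
j=10 picked index 8: u0 ∈ [-1/6, 1/26)
j=11 picked index 9: u0 ∈ [-7/156, 3/52)
intersection: [0, 1/78)

0 1/78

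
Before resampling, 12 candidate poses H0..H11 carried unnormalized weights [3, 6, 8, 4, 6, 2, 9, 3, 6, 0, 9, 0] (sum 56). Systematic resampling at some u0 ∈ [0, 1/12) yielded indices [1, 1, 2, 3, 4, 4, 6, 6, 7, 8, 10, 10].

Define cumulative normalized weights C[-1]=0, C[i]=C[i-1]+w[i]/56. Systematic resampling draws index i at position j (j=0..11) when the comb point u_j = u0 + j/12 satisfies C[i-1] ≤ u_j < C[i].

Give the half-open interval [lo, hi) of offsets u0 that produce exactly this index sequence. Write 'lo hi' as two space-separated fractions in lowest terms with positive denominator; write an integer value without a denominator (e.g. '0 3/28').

3/56 11/168

C = [3/56, 9/56, 17/56, 3/8, 27/56, 29/56, 19/28, 41/56, 47/56, 47/56, 1, 1]
j=0 picked index 1: u0 ∈ [3/56, 9/56)
j=1 picked index 1: u0 ∈ [-5/168, 13/168)
j=2 picked index 2: u0 ∈ [-1/168, 23/168)
j=3 picked index 3: u0 ∈ [3/56, 1/8)
j=4 picked index 4: u0 ∈ [1/24, 25/168)
j=5 picked index 4: u0 ∈ [-1/24, 11/168)
j=6 picked index 6: u0 ∈ [1/56, 5/28)
j=7 picked index 6: u0 ∈ [-11/168, 2/21)
j=8 picked index 7: u0 ∈ [1/84, 11/168)
j=9 picked index 8: u0 ∈ [-1/56, 5/56)
j=10 picked index 10: u0 ∈ [1/168, 1/6)
j=11 picked index 10: u0 ∈ [-13/168, 1/12)
intersection: [3/56, 11/168)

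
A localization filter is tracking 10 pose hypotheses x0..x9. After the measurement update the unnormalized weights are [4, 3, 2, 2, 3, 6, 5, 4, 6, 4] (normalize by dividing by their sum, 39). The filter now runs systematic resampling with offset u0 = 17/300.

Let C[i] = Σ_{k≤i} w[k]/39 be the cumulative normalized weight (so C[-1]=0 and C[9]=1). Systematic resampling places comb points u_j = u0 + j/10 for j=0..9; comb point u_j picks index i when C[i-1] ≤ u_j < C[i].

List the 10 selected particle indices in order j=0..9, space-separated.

0 1 3 4 5 6 7 8 8 9

C = [4/39, 7/39, 3/13, 11/39, 14/39, 20/39, 25/39, 29/39, 35/39, 1]
j=0: u_0=17/300 ∈ [0, 4/39) → index 0
j=1: u_1=47/300 ∈ [4/39, 7/39) → index 1
j=2: u_2=77/300 ∈ [3/13, 11/39) → index 3
j=3: u_3=107/300 ∈ [11/39, 14/39) → index 4
j=4: u_4=137/300 ∈ [14/39, 20/39) → index 5
j=5: u_5=167/300 ∈ [20/39, 25/39) → index 6
j=6: u_6=197/300 ∈ [25/39, 29/39) → index 7
j=7: u_7=227/300 ∈ [29/39, 35/39) → index 8
j=8: u_8=257/300 ∈ [29/39, 35/39) → index 8
j=9: u_9=287/300 ∈ [35/39, 1) → index 9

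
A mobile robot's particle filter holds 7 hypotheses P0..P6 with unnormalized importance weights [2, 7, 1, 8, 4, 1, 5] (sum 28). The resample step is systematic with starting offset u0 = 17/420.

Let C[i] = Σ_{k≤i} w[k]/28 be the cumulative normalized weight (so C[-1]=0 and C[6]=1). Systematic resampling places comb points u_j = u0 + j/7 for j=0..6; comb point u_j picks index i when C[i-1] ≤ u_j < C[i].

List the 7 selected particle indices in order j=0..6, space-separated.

0 1 2 3 3 4 6

C = [1/14, 9/28, 5/14, 9/14, 11/14, 23/28, 1]
j=0: u_0=17/420 ∈ [0, 1/14) → index 0
j=1: u_1=11/60 ∈ [1/14, 9/28) → index 1
j=2: u_2=137/420 ∈ [9/28, 5/14) → index 2
j=3: u_3=197/420 ∈ [5/14, 9/14) → index 3
j=4: u_4=257/420 ∈ [5/14, 9/14) → index 3
j=5: u_5=317/420 ∈ [9/14, 11/14) → index 4
j=6: u_6=377/420 ∈ [23/28, 1) → index 6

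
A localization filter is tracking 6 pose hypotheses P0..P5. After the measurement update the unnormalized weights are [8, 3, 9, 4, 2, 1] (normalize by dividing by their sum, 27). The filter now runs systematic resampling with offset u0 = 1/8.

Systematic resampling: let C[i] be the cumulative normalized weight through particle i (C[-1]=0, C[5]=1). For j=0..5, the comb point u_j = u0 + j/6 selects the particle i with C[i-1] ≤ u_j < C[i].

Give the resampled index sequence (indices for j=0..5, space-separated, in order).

C = [8/27, 11/27, 20/27, 8/9, 26/27, 1]
j=0: u_0=1/8 ∈ [0, 8/27) → index 0
j=1: u_1=7/24 ∈ [0, 8/27) → index 0
j=2: u_2=11/24 ∈ [11/27, 20/27) → index 2
j=3: u_3=5/8 ∈ [11/27, 20/27) → index 2
j=4: u_4=19/24 ∈ [20/27, 8/9) → index 3
j=5: u_5=23/24 ∈ [8/9, 26/27) → index 4

0 0 2 2 3 4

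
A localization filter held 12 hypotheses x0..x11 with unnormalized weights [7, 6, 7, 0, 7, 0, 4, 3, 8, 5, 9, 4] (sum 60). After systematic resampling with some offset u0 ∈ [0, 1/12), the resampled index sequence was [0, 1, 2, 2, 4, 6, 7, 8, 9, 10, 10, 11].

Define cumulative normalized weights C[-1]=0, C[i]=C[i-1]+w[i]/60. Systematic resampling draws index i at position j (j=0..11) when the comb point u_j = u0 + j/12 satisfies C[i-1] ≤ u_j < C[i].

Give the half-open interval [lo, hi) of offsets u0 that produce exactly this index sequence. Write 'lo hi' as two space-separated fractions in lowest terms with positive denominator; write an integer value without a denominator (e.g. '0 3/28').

C = [7/60, 13/60, 1/3, 1/3, 9/20, 9/20, 31/60, 17/30, 7/10, 47/60, 14/15, 1]
j=0 picked index 0: u0 ∈ [0, 7/60)
j=1 picked index 1: u0 ∈ [1/30, 2/15)
j=2 picked index 2: u0 ∈ [1/20, 1/6)
j=3 picked index 2: u0 ∈ [-1/30, 1/12)
j=4 picked index 4: u0 ∈ [0, 7/60)
j=5 picked index 6: u0 ∈ [1/30, 1/10)
j=6 picked index 7: u0 ∈ [1/60, 1/15)
j=7 picked index 8: u0 ∈ [-1/60, 7/60)
j=8 picked index 9: u0 ∈ [1/30, 7/60)
j=9 picked index 10: u0 ∈ [1/30, 11/60)
j=10 picked index 10: u0 ∈ [-1/20, 1/10)
j=11 picked index 11: u0 ∈ [1/60, 1/12)
intersection: [1/20, 1/15)

1/20 1/15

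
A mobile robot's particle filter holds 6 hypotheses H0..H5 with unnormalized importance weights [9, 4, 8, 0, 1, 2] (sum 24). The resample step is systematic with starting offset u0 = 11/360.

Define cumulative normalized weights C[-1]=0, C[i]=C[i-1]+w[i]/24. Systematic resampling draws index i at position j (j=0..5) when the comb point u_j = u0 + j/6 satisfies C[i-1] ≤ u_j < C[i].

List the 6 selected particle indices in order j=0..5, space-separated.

C = [3/8, 13/24, 7/8, 7/8, 11/12, 1]
j=0: u_0=11/360 ∈ [0, 3/8) → index 0
j=1: u_1=71/360 ∈ [0, 3/8) → index 0
j=2: u_2=131/360 ∈ [0, 3/8) → index 0
j=3: u_3=191/360 ∈ [3/8, 13/24) → index 1
j=4: u_4=251/360 ∈ [13/24, 7/8) → index 2
j=5: u_5=311/360 ∈ [13/24, 7/8) → index 2

0 0 0 1 2 2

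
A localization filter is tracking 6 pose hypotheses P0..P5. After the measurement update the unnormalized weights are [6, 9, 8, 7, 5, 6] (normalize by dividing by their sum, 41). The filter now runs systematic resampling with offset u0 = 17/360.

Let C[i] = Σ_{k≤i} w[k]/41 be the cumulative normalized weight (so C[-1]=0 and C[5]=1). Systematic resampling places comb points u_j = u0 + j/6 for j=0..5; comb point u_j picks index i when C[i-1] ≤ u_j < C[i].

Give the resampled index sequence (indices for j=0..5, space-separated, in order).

0 1 2 2 3 5

C = [6/41, 15/41, 23/41, 30/41, 35/41, 1]
j=0: u_0=17/360 ∈ [0, 6/41) → index 0
j=1: u_1=77/360 ∈ [6/41, 15/41) → index 1
j=2: u_2=137/360 ∈ [15/41, 23/41) → index 2
j=3: u_3=197/360 ∈ [15/41, 23/41) → index 2
j=4: u_4=257/360 ∈ [23/41, 30/41) → index 3
j=5: u_5=317/360 ∈ [35/41, 1) → index 5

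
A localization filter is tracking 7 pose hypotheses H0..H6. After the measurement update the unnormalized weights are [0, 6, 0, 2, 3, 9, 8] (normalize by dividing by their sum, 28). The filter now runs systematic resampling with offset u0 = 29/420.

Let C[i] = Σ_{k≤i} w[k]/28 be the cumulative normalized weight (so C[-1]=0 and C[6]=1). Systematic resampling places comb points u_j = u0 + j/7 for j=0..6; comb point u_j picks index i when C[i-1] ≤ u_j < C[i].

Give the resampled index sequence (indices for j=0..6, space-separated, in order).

1 1 4 5 5 6 6

C = [0, 3/14, 3/14, 2/7, 11/28, 5/7, 1]
j=0: u_0=29/420 ∈ [0, 3/14) → index 1
j=1: u_1=89/420 ∈ [0, 3/14) → index 1
j=2: u_2=149/420 ∈ [2/7, 11/28) → index 4
j=3: u_3=209/420 ∈ [11/28, 5/7) → index 5
j=4: u_4=269/420 ∈ [11/28, 5/7) → index 5
j=5: u_5=47/60 ∈ [5/7, 1) → index 6
j=6: u_6=389/420 ∈ [5/7, 1) → index 6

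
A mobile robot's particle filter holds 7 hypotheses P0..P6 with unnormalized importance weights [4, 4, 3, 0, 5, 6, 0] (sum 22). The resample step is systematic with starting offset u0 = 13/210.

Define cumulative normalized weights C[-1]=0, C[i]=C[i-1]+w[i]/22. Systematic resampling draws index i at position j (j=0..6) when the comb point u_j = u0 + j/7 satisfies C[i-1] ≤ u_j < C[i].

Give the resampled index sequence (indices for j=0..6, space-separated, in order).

0 1 1 2 4 5 5

C = [2/11, 4/11, 1/2, 1/2, 8/11, 1, 1]
j=0: u_0=13/210 ∈ [0, 2/11) → index 0
j=1: u_1=43/210 ∈ [2/11, 4/11) → index 1
j=2: u_2=73/210 ∈ [2/11, 4/11) → index 1
j=3: u_3=103/210 ∈ [4/11, 1/2) → index 2
j=4: u_4=19/30 ∈ [1/2, 8/11) → index 4
j=5: u_5=163/210 ∈ [8/11, 1) → index 5
j=6: u_6=193/210 ∈ [8/11, 1) → index 5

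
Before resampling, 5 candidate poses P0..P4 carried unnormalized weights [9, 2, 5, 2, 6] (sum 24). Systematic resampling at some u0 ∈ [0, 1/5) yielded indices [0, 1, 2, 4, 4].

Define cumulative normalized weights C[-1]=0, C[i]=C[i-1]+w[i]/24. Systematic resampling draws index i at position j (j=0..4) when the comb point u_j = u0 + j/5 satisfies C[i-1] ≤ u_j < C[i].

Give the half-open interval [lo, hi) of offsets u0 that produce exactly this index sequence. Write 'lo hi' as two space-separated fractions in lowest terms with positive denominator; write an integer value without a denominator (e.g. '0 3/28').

7/40 1/5

C = [3/8, 11/24, 2/3, 3/4, 1]
j=0 picked index 0: u0 ∈ [0, 3/8)
j=1 picked index 1: u0 ∈ [7/40, 31/120)
j=2 picked index 2: u0 ∈ [7/120, 4/15)
j=3 picked index 4: u0 ∈ [3/20, 2/5)
j=4 picked index 4: u0 ∈ [-1/20, 1/5)
intersection: [7/40, 1/5)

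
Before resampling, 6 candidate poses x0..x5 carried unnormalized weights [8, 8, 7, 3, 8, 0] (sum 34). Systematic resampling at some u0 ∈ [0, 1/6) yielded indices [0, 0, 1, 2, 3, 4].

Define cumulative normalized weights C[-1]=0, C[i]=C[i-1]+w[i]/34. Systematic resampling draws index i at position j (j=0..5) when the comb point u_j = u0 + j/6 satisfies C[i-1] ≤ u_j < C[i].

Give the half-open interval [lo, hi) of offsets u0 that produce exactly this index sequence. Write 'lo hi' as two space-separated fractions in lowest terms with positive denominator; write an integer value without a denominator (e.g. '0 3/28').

1/102 7/102

C = [4/17, 8/17, 23/34, 13/17, 1, 1]
j=0 picked index 0: u0 ∈ [0, 4/17)
j=1 picked index 0: u0 ∈ [-1/6, 7/102)
j=2 picked index 1: u0 ∈ [-5/51, 7/51)
j=3 picked index 2: u0 ∈ [-1/34, 3/17)
j=4 picked index 3: u0 ∈ [1/102, 5/51)
j=5 picked index 4: u0 ∈ [-7/102, 1/6)
intersection: [1/102, 7/102)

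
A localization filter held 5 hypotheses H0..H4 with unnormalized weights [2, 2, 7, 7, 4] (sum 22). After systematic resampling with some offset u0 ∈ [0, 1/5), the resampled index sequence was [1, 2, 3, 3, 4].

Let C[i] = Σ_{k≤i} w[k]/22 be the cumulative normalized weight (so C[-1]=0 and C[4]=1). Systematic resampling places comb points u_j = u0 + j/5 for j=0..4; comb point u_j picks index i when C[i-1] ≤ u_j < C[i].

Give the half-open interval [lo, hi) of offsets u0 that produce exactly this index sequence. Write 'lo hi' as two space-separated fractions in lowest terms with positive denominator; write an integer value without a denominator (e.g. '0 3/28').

C = [1/11, 2/11, 1/2, 9/11, 1]
j=0 picked index 1: u0 ∈ [1/11, 2/11)
j=1 picked index 2: u0 ∈ [-1/55, 3/10)
j=2 picked index 3: u0 ∈ [1/10, 23/55)
j=3 picked index 3: u0 ∈ [-1/10, 12/55)
j=4 picked index 4: u0 ∈ [1/55, 1/5)
intersection: [1/10, 2/11)

1/10 2/11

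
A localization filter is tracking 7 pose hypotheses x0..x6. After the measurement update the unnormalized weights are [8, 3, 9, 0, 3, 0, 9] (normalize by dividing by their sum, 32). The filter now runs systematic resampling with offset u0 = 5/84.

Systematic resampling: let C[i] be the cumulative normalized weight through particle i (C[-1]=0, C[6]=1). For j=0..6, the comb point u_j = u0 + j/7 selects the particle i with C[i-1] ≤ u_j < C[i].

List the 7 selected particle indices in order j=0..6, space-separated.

0 0 2 2 4 6 6

C = [1/4, 11/32, 5/8, 5/8, 23/32, 23/32, 1]
j=0: u_0=5/84 ∈ [0, 1/4) → index 0
j=1: u_1=17/84 ∈ [0, 1/4) → index 0
j=2: u_2=29/84 ∈ [11/32, 5/8) → index 2
j=3: u_3=41/84 ∈ [11/32, 5/8) → index 2
j=4: u_4=53/84 ∈ [5/8, 23/32) → index 4
j=5: u_5=65/84 ∈ [23/32, 1) → index 6
j=6: u_6=11/12 ∈ [23/32, 1) → index 6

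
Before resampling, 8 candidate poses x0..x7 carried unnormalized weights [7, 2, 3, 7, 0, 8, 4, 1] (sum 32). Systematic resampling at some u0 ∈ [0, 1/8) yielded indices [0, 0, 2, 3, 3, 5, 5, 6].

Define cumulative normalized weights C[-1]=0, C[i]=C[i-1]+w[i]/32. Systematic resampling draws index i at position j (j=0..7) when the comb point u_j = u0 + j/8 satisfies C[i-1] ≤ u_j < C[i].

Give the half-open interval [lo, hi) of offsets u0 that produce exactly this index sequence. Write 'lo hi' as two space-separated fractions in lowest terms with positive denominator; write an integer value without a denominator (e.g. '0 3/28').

1/32 3/32

C = [7/32, 9/32, 3/8, 19/32, 19/32, 27/32, 31/32, 1]
j=0 picked index 0: u0 ∈ [0, 7/32)
j=1 picked index 0: u0 ∈ [-1/8, 3/32)
j=2 picked index 2: u0 ∈ [1/32, 1/8)
j=3 picked index 3: u0 ∈ [0, 7/32)
j=4 picked index 3: u0 ∈ [-1/8, 3/32)
j=5 picked index 5: u0 ∈ [-1/32, 7/32)
j=6 picked index 5: u0 ∈ [-5/32, 3/32)
j=7 picked index 6: u0 ∈ [-1/32, 3/32)
intersection: [1/32, 3/32)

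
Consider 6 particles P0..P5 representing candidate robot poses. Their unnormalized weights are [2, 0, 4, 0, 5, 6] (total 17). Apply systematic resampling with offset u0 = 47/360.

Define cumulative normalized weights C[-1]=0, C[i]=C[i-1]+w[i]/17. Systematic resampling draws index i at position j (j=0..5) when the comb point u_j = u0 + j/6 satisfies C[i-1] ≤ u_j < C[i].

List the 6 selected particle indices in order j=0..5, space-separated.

2 2 4 4 5 5

C = [2/17, 2/17, 6/17, 6/17, 11/17, 1]
j=0: u_0=47/360 ∈ [2/17, 6/17) → index 2
j=1: u_1=107/360 ∈ [2/17, 6/17) → index 2
j=2: u_2=167/360 ∈ [6/17, 11/17) → index 4
j=3: u_3=227/360 ∈ [6/17, 11/17) → index 4
j=4: u_4=287/360 ∈ [11/17, 1) → index 5
j=5: u_5=347/360 ∈ [11/17, 1) → index 5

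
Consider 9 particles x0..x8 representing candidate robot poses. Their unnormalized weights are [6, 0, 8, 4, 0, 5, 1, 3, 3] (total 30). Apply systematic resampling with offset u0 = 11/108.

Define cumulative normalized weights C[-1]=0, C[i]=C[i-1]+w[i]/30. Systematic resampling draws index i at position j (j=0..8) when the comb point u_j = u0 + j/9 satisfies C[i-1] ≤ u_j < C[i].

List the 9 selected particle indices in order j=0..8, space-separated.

0 2 2 2 3 5 6 7 8

C = [1/5, 1/5, 7/15, 3/5, 3/5, 23/30, 4/5, 9/10, 1]
j=0: u_0=11/108 ∈ [0, 1/5) → index 0
j=1: u_1=23/108 ∈ [1/5, 7/15) → index 2
j=2: u_2=35/108 ∈ [1/5, 7/15) → index 2
j=3: u_3=47/108 ∈ [1/5, 7/15) → index 2
j=4: u_4=59/108 ∈ [7/15, 3/5) → index 3
j=5: u_5=71/108 ∈ [3/5, 23/30) → index 5
j=6: u_6=83/108 ∈ [23/30, 4/5) → index 6
j=7: u_7=95/108 ∈ [4/5, 9/10) → index 7
j=8: u_8=107/108 ∈ [9/10, 1) → index 8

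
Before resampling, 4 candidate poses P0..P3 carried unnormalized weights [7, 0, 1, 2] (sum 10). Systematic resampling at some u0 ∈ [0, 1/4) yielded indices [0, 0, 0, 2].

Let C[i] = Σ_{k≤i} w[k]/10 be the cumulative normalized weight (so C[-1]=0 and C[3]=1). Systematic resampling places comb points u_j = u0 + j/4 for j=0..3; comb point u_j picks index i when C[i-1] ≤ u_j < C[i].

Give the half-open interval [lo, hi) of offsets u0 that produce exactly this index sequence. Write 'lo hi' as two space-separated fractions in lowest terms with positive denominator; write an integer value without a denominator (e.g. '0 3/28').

0 1/20

C = [7/10, 7/10, 4/5, 1]
j=0 picked index 0: u0 ∈ [0, 7/10)
j=1 picked index 0: u0 ∈ [-1/4, 9/20)
j=2 picked index 0: u0 ∈ [-1/2, 1/5)
j=3 picked index 2: u0 ∈ [-1/20, 1/20)
intersection: [0, 1/20)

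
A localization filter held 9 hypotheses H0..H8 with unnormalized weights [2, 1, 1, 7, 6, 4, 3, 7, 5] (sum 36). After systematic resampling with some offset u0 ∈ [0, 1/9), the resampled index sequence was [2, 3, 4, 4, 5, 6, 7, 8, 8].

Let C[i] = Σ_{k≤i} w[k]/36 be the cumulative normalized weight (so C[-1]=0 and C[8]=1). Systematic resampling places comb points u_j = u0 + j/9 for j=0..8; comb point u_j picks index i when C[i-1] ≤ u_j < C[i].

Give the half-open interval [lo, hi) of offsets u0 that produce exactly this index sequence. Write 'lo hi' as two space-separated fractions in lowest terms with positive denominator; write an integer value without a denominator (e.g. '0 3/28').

1/12 1/9

C = [1/18, 1/12, 1/9, 11/36, 17/36, 7/12, 2/3, 31/36, 1]
j=0 picked index 2: u0 ∈ [1/12, 1/9)
j=1 picked index 3: u0 ∈ [0, 7/36)
j=2 picked index 4: u0 ∈ [1/12, 1/4)
j=3 picked index 4: u0 ∈ [-1/36, 5/36)
j=4 picked index 5: u0 ∈ [1/36, 5/36)
j=5 picked index 6: u0 ∈ [1/36, 1/9)
j=6 picked index 7: u0 ∈ [0, 7/36)
j=7 picked index 8: u0 ∈ [1/12, 2/9)
j=8 picked index 8: u0 ∈ [-1/36, 1/9)
intersection: [1/12, 1/9)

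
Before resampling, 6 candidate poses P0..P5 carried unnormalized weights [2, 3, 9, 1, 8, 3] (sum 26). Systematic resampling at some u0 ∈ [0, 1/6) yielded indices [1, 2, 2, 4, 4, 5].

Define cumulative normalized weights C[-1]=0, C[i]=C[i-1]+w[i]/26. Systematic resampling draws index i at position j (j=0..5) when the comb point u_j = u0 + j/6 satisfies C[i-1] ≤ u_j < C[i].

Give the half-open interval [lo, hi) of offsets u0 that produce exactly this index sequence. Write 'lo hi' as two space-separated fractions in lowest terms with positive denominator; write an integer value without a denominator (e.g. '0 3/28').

C = [1/13, 5/26, 7/13, 15/26, 23/26, 1]
j=0 picked index 1: u0 ∈ [1/13, 5/26)
j=1 picked index 2: u0 ∈ [1/39, 29/78)
j=2 picked index 2: u0 ∈ [-11/78, 8/39)
j=3 picked index 4: u0 ∈ [1/13, 5/13)
j=4 picked index 4: u0 ∈ [-7/78, 17/78)
j=5 picked index 5: u0 ∈ [2/39, 1/6)
intersection: [1/13, 1/6)

1/13 1/6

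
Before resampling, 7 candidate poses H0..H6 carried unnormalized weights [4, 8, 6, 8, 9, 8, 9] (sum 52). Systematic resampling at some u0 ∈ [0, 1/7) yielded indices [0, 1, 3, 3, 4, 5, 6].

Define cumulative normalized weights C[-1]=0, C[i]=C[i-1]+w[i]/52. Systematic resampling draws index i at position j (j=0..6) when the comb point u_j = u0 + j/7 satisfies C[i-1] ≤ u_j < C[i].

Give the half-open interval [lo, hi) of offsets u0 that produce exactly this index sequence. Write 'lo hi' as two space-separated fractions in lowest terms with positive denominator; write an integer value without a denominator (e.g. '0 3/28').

C = [1/13, 3/13, 9/26, 1/2, 35/52, 43/52, 1]
j=0 picked index 0: u0 ∈ [0, 1/13)
j=1 picked index 1: u0 ∈ [-6/91, 8/91)
j=2 picked index 3: u0 ∈ [11/182, 3/14)
j=3 picked index 3: u0 ∈ [-15/182, 1/14)
j=4 picked index 4: u0 ∈ [-1/14, 37/364)
j=5 picked index 5: u0 ∈ [-15/364, 41/364)
j=6 picked index 6: u0 ∈ [-11/364, 1/7)
intersection: [11/182, 1/14)

11/182 1/14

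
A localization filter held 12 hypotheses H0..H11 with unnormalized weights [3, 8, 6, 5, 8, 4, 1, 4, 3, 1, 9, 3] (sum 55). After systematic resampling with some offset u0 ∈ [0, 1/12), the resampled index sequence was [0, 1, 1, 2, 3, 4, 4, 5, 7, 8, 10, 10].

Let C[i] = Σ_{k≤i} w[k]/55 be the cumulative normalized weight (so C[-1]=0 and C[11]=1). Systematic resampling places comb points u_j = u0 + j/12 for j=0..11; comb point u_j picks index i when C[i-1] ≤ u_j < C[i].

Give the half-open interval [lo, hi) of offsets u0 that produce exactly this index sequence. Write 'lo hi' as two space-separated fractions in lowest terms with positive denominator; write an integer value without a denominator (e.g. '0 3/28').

0 3/220

C = [3/55, 1/5, 17/55, 2/5, 6/11, 34/55, 7/11, 39/55, 42/55, 43/55, 52/55, 1]
j=0 picked index 0: u0 ∈ [0, 3/55)
j=1 picked index 1: u0 ∈ [-19/660, 7/60)
j=2 picked index 1: u0 ∈ [-37/330, 1/30)
j=3 picked index 2: u0 ∈ [-1/20, 13/220)
j=4 picked index 3: u0 ∈ [-4/165, 1/15)
j=5 picked index 4: u0 ∈ [-1/60, 17/132)
j=6 picked index 4: u0 ∈ [-1/10, 1/22)
j=7 picked index 5: u0 ∈ [-5/132, 23/660)
j=8 picked index 7: u0 ∈ [-1/33, 7/165)
j=9 picked index 8: u0 ∈ [-9/220, 3/220)
j=10 picked index 10: u0 ∈ [-17/330, 37/330)
j=11 picked index 10: u0 ∈ [-89/660, 19/660)
intersection: [0, 3/220)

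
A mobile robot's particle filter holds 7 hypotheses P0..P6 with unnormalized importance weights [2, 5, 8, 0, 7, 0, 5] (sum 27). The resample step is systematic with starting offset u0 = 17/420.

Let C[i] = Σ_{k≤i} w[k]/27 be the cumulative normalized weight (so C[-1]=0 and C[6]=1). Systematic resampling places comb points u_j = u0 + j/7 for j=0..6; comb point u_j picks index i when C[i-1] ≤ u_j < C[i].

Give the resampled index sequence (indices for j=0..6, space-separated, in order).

0 1 2 2 4 4 6

C = [2/27, 7/27, 5/9, 5/9, 22/27, 22/27, 1]
j=0: u_0=17/420 ∈ [0, 2/27) → index 0
j=1: u_1=11/60 ∈ [2/27, 7/27) → index 1
j=2: u_2=137/420 ∈ [7/27, 5/9) → index 2
j=3: u_3=197/420 ∈ [7/27, 5/9) → index 2
j=4: u_4=257/420 ∈ [5/9, 22/27) → index 4
j=5: u_5=317/420 ∈ [5/9, 22/27) → index 4
j=6: u_6=377/420 ∈ [22/27, 1) → index 6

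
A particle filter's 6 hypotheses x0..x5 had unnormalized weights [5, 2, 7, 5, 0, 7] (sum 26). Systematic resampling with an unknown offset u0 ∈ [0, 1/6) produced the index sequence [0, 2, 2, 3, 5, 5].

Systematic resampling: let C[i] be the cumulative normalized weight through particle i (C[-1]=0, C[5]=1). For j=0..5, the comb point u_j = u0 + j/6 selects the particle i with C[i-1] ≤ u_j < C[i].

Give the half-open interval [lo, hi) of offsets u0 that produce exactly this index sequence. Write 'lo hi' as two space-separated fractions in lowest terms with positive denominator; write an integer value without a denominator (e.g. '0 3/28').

4/39 1/6

C = [5/26, 7/26, 7/13, 19/26, 19/26, 1]
j=0 picked index 0: u0 ∈ [0, 5/26)
j=1 picked index 2: u0 ∈ [4/39, 29/78)
j=2 picked index 2: u0 ∈ [-5/78, 8/39)
j=3 picked index 3: u0 ∈ [1/26, 3/13)
j=4 picked index 5: u0 ∈ [5/78, 1/3)
j=5 picked index 5: u0 ∈ [-4/39, 1/6)
intersection: [4/39, 1/6)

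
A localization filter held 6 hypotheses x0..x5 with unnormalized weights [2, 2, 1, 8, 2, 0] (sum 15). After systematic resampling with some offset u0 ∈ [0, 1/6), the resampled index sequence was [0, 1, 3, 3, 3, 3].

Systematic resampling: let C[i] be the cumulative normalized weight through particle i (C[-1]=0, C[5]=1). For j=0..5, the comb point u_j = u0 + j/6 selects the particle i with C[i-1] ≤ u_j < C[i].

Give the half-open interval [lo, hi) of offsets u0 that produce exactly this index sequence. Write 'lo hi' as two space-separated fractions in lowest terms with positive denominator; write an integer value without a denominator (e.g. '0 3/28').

C = [2/15, 4/15, 1/3, 13/15, 1, 1]
j=0 picked index 0: u0 ∈ [0, 2/15)
j=1 picked index 1: u0 ∈ [-1/30, 1/10)
j=2 picked index 3: u0 ∈ [0, 8/15)
j=3 picked index 3: u0 ∈ [-1/6, 11/30)
j=4 picked index 3: u0 ∈ [-1/3, 1/5)
j=5 picked index 3: u0 ∈ [-1/2, 1/30)
intersection: [0, 1/30)

0 1/30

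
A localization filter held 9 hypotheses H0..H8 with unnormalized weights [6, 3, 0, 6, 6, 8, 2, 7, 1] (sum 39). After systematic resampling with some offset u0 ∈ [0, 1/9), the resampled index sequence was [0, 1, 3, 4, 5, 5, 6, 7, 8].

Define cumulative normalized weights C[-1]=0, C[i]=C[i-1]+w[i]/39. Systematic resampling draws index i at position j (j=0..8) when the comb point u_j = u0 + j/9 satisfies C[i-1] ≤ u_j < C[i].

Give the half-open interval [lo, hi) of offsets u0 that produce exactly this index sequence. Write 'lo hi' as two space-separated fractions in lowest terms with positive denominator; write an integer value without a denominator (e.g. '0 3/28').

C = [2/13, 3/13, 3/13, 5/13, 7/13, 29/39, 31/39, 38/39, 1]
j=0 picked index 0: u0 ∈ [0, 2/13)
j=1 picked index 1: u0 ∈ [5/117, 14/117)
j=2 picked index 3: u0 ∈ [1/117, 19/117)
j=3 picked index 4: u0 ∈ [2/39, 8/39)
j=4 picked index 5: u0 ∈ [11/117, 35/117)
j=5 picked index 5: u0 ∈ [-2/117, 22/117)
j=6 picked index 6: u0 ∈ [1/13, 5/39)
j=7 picked index 7: u0 ∈ [2/117, 23/117)
j=8 picked index 8: u0 ∈ [10/117, 1/9)
intersection: [11/117, 1/9)

11/117 1/9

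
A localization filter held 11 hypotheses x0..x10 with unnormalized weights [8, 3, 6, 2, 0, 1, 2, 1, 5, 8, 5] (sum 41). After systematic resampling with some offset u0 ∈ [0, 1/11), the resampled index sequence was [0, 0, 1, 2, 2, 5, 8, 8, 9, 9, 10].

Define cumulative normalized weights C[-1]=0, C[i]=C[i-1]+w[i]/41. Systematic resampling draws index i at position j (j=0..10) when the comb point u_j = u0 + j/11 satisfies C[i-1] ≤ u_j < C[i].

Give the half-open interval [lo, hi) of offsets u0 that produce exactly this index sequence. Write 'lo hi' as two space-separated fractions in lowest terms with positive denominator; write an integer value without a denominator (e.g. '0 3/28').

7/451 15/451

C = [8/41, 11/41, 17/41, 19/41, 19/41, 20/41, 22/41, 23/41, 28/41, 36/41, 1]
j=0 picked index 0: u0 ∈ [0, 8/41)
j=1 picked index 0: u0 ∈ [-1/11, 47/451)
j=2 picked index 1: u0 ∈ [6/451, 39/451)
j=3 picked index 2: u0 ∈ [-2/451, 64/451)
j=4 picked index 2: u0 ∈ [-43/451, 23/451)
j=5 picked index 5: u0 ∈ [4/451, 15/451)
j=6 picked index 8: u0 ∈ [7/451, 62/451)
j=7 picked index 8: u0 ∈ [-34/451, 21/451)
j=8 picked index 9: u0 ∈ [-20/451, 68/451)
j=9 picked index 9: u0 ∈ [-61/451, 27/451)
j=10 picked index 10: u0 ∈ [-14/451, 1/11)
intersection: [7/451, 15/451)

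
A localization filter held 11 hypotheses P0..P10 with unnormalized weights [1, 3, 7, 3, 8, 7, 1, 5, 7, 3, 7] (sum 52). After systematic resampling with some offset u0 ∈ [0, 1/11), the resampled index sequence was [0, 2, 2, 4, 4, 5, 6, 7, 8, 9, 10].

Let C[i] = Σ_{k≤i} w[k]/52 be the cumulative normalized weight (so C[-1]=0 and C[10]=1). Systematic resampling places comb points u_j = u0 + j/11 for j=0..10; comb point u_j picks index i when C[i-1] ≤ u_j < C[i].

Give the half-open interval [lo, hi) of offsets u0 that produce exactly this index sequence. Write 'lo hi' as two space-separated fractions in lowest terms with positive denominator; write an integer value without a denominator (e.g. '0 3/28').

C = [1/52, 1/13, 11/52, 7/26, 11/26, 29/52, 15/26, 35/52, 21/26, 45/52, 1]
j=0 picked index 0: u0 ∈ [0, 1/52)
j=1 picked index 2: u0 ∈ [-2/143, 69/572)
j=2 picked index 2: u0 ∈ [-15/143, 17/572)
j=3 picked index 4: u0 ∈ [-1/286, 43/286)
j=4 picked index 4: u0 ∈ [-27/286, 17/286)
j=5 picked index 5: u0 ∈ [-9/286, 59/572)
j=6 picked index 6: u0 ∈ [7/572, 9/286)
j=7 picked index 7: u0 ∈ [-17/286, 21/572)
j=8 picked index 8: u0 ∈ [-31/572, 23/286)
j=9 picked index 9: u0 ∈ [-3/286, 27/572)
j=10 picked index 10: u0 ∈ [-25/572, 1/11)
intersection: [7/572, 1/52)

7/572 1/52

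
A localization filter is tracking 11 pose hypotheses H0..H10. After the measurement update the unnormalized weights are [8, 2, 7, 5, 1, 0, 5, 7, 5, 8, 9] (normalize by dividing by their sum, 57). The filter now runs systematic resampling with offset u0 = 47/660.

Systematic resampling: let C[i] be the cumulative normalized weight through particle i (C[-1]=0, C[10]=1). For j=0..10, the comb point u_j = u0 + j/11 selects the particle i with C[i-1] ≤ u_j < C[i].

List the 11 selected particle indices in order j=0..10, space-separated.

0 1 2 3 6 7 8 9 9 10 10

C = [8/57, 10/57, 17/57, 22/57, 23/57, 23/57, 28/57, 35/57, 40/57, 16/19, 1]
j=0: u_0=47/660 ∈ [0, 8/57) → index 0
j=1: u_1=107/660 ∈ [8/57, 10/57) → index 1
j=2: u_2=167/660 ∈ [10/57, 17/57) → index 2
j=3: u_3=227/660 ∈ [17/57, 22/57) → index 3
j=4: u_4=287/660 ∈ [23/57, 28/57) → index 6
j=5: u_5=347/660 ∈ [28/57, 35/57) → index 7
j=6: u_6=37/60 ∈ [35/57, 40/57) → index 8
j=7: u_7=467/660 ∈ [40/57, 16/19) → index 9
j=8: u_8=527/660 ∈ [40/57, 16/19) → index 9
j=9: u_9=587/660 ∈ [16/19, 1) → index 10
j=10: u_10=647/660 ∈ [16/19, 1) → index 10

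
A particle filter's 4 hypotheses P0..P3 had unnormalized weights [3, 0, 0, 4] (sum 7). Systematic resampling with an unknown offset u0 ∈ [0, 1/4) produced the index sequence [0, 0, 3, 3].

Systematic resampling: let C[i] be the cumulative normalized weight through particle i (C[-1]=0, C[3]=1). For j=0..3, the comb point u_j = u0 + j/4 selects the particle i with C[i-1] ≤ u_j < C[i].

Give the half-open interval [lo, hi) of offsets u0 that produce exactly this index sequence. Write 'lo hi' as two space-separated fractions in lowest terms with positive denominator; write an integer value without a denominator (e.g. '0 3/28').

C = [3/7, 3/7, 3/7, 1]
j=0 picked index 0: u0 ∈ [0, 3/7)
j=1 picked index 0: u0 ∈ [-1/4, 5/28)
j=2 picked index 3: u0 ∈ [-1/14, 1/2)
j=3 picked index 3: u0 ∈ [-9/28, 1/4)
intersection: [0, 5/28)

0 5/28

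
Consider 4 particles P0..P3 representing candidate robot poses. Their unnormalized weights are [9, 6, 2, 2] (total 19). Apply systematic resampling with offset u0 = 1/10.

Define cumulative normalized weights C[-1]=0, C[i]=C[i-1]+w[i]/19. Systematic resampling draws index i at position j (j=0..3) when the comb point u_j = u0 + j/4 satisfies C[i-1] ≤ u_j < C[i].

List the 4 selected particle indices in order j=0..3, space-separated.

C = [9/19, 15/19, 17/19, 1]
j=0: u_0=1/10 ∈ [0, 9/19) → index 0
j=1: u_1=7/20 ∈ [0, 9/19) → index 0
j=2: u_2=3/5 ∈ [9/19, 15/19) → index 1
j=3: u_3=17/20 ∈ [15/19, 17/19) → index 2

0 0 1 2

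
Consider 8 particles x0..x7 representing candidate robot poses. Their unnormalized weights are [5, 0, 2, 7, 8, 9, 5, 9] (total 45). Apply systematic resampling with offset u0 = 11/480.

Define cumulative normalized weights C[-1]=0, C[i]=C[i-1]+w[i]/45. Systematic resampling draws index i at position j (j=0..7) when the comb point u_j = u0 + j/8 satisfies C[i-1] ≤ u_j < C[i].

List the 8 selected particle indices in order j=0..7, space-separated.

C = [1/9, 1/9, 7/45, 14/45, 22/45, 31/45, 4/5, 1]
j=0: u_0=11/480 ∈ [0, 1/9) → index 0
j=1: u_1=71/480 ∈ [1/9, 7/45) → index 2
j=2: u_2=131/480 ∈ [7/45, 14/45) → index 3
j=3: u_3=191/480 ∈ [14/45, 22/45) → index 4
j=4: u_4=251/480 ∈ [22/45, 31/45) → index 5
j=5: u_5=311/480 ∈ [22/45, 31/45) → index 5
j=6: u_6=371/480 ∈ [31/45, 4/5) → index 6
j=7: u_7=431/480 ∈ [4/5, 1) → index 7

0 2 3 4 5 5 6 7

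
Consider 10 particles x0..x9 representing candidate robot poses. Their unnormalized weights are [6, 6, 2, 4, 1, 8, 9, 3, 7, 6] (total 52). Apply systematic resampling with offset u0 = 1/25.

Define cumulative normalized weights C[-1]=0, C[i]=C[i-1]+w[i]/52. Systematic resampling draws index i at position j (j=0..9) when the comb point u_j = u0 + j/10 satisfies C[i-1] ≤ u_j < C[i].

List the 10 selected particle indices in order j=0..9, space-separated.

0 1 2 3 5 6 6 7 8 9

C = [3/26, 3/13, 7/26, 9/26, 19/52, 27/52, 9/13, 3/4, 23/26, 1]
j=0: u_0=1/25 ∈ [0, 3/26) → index 0
j=1: u_1=7/50 ∈ [3/26, 3/13) → index 1
j=2: u_2=6/25 ∈ [3/13, 7/26) → index 2
j=3: u_3=17/50 ∈ [7/26, 9/26) → index 3
j=4: u_4=11/25 ∈ [19/52, 27/52) → index 5
j=5: u_5=27/50 ∈ [27/52, 9/13) → index 6
j=6: u_6=16/25 ∈ [27/52, 9/13) → index 6
j=7: u_7=37/50 ∈ [9/13, 3/4) → index 7
j=8: u_8=21/25 ∈ [3/4, 23/26) → index 8
j=9: u_9=47/50 ∈ [23/26, 1) → index 9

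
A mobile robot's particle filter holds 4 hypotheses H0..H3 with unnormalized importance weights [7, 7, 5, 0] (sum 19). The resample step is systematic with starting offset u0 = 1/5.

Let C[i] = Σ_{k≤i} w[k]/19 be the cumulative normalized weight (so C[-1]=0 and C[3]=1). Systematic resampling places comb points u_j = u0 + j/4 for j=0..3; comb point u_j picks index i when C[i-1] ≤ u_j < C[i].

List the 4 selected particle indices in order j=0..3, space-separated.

0 1 1 2

C = [7/19, 14/19, 1, 1]
j=0: u_0=1/5 ∈ [0, 7/19) → index 0
j=1: u_1=9/20 ∈ [7/19, 14/19) → index 1
j=2: u_2=7/10 ∈ [7/19, 14/19) → index 1
j=3: u_3=19/20 ∈ [14/19, 1) → index 2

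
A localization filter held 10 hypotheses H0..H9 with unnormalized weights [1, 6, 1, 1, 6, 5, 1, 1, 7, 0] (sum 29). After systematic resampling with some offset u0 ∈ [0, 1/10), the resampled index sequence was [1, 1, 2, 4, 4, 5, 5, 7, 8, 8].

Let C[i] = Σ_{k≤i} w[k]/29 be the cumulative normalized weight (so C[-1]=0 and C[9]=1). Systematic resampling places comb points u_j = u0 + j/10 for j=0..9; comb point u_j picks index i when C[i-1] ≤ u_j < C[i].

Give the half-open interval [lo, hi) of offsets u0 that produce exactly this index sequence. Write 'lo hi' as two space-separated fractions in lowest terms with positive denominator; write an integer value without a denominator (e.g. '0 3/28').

6/145 17/290

C = [1/29, 7/29, 8/29, 9/29, 15/29, 20/29, 21/29, 22/29, 1, 1]
j=0 picked index 1: u0 ∈ [1/29, 7/29)
j=1 picked index 1: u0 ∈ [-19/290, 41/290)
j=2 picked index 2: u0 ∈ [6/145, 11/145)
j=3 picked index 4: u0 ∈ [3/290, 63/290)
j=4 picked index 4: u0 ∈ [-13/145, 17/145)
j=5 picked index 5: u0 ∈ [1/58, 11/58)
j=6 picked index 5: u0 ∈ [-12/145, 13/145)
j=7 picked index 7: u0 ∈ [7/290, 17/290)
j=8 picked index 8: u0 ∈ [-6/145, 1/5)
j=9 picked index 8: u0 ∈ [-41/290, 1/10)
intersection: [6/145, 17/290)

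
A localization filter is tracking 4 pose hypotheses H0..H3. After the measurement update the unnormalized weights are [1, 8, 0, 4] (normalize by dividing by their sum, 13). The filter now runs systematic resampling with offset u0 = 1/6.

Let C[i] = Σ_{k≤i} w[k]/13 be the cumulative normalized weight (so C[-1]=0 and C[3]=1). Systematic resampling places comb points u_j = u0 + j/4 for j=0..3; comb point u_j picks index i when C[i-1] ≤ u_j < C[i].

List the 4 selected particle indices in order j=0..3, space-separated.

C = [1/13, 9/13, 9/13, 1]
j=0: u_0=1/6 ∈ [1/13, 9/13) → index 1
j=1: u_1=5/12 ∈ [1/13, 9/13) → index 1
j=2: u_2=2/3 ∈ [1/13, 9/13) → index 1
j=3: u_3=11/12 ∈ [9/13, 1) → index 3

1 1 1 3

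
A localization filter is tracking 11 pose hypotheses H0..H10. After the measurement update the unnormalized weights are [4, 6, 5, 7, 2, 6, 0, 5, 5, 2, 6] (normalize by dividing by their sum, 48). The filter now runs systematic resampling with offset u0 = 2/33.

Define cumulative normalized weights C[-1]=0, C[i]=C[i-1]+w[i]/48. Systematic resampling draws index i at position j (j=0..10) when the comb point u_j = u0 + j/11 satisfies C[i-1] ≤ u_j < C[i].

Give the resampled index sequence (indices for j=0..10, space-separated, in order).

C = [1/12, 5/24, 5/16, 11/24, 1/2, 5/8, 5/8, 35/48, 5/6, 7/8, 1]
j=0: u_0=2/33 ∈ [0, 1/12) → index 0
j=1: u_1=5/33 ∈ [1/12, 5/24) → index 1
j=2: u_2=8/33 ∈ [5/24, 5/16) → index 2
j=3: u_3=1/3 ∈ [5/16, 11/24) → index 3
j=4: u_4=14/33 ∈ [5/16, 11/24) → index 3
j=5: u_5=17/33 ∈ [1/2, 5/8) → index 5
j=6: u_6=20/33 ∈ [1/2, 5/8) → index 5
j=7: u_7=23/33 ∈ [5/8, 35/48) → index 7
j=8: u_8=26/33 ∈ [35/48, 5/6) → index 8
j=9: u_9=29/33 ∈ [7/8, 1) → index 10
j=10: u_10=32/33 ∈ [7/8, 1) → index 10

0 1 2 3 3 5 5 7 8 10 10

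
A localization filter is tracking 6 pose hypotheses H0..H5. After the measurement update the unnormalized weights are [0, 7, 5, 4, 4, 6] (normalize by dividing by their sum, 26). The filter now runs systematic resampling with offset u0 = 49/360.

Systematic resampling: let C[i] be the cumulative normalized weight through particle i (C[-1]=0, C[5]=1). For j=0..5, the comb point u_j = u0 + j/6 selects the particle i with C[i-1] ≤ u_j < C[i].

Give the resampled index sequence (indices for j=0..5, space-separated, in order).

C = [0, 7/26, 6/13, 8/13, 10/13, 1]
j=0: u_0=49/360 ∈ [0, 7/26) → index 1
j=1: u_1=109/360 ∈ [7/26, 6/13) → index 2
j=2: u_2=169/360 ∈ [6/13, 8/13) → index 3
j=3: u_3=229/360 ∈ [8/13, 10/13) → index 4
j=4: u_4=289/360 ∈ [10/13, 1) → index 5
j=5: u_5=349/360 ∈ [10/13, 1) → index 5

1 2 3 4 5 5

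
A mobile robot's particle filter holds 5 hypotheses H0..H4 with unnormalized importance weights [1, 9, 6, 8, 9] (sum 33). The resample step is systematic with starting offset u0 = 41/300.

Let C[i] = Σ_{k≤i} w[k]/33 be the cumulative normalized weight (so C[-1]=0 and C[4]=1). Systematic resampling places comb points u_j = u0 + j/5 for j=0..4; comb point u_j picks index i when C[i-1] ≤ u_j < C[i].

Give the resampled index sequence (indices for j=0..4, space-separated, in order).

C = [1/33, 10/33, 16/33, 8/11, 1]
j=0: u_0=41/300 ∈ [1/33, 10/33) → index 1
j=1: u_1=101/300 ∈ [10/33, 16/33) → index 2
j=2: u_2=161/300 ∈ [16/33, 8/11) → index 3
j=3: u_3=221/300 ∈ [8/11, 1) → index 4
j=4: u_4=281/300 ∈ [8/11, 1) → index 4

1 2 3 4 4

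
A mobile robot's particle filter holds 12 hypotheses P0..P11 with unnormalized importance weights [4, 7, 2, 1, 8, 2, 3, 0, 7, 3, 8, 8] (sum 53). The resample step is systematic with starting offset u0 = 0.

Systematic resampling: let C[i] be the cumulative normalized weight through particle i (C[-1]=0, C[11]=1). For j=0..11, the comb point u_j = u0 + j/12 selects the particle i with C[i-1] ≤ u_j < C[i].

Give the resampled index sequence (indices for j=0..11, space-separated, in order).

C = [4/53, 11/53, 13/53, 14/53, 22/53, 24/53, 27/53, 27/53, 34/53, 37/53, 45/53, 1]
j=0: u_0=0 ∈ [0, 4/53) → index 0
j=1: u_1=1/12 ∈ [4/53, 11/53) → index 1
j=2: u_2=1/6 ∈ [4/53, 11/53) → index 1
j=3: u_3=1/4 ∈ [13/53, 14/53) → index 3
j=4: u_4=1/3 ∈ [14/53, 22/53) → index 4
j=5: u_5=5/12 ∈ [22/53, 24/53) → index 5
j=6: u_6=1/2 ∈ [24/53, 27/53) → index 6
j=7: u_7=7/12 ∈ [27/53, 34/53) → index 8
j=8: u_8=2/3 ∈ [34/53, 37/53) → index 9
j=9: u_9=3/4 ∈ [37/53, 45/53) → index 10
j=10: u_10=5/6 ∈ [37/53, 45/53) → index 10
j=11: u_11=11/12 ∈ [45/53, 1) → index 11

0 1 1 3 4 5 6 8 9 10 10 11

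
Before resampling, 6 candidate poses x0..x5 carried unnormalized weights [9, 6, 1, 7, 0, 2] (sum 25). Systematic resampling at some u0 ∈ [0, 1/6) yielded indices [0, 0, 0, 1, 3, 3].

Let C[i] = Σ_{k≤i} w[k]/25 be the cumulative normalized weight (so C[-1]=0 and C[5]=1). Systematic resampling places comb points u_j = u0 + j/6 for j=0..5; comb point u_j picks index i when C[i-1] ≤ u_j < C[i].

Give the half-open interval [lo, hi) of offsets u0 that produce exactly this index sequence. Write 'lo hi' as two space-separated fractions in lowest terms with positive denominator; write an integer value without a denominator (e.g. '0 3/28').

0 2/75

C = [9/25, 3/5, 16/25, 23/25, 23/25, 1]
j=0 picked index 0: u0 ∈ [0, 9/25)
j=1 picked index 0: u0 ∈ [-1/6, 29/150)
j=2 picked index 0: u0 ∈ [-1/3, 2/75)
j=3 picked index 1: u0 ∈ [-7/50, 1/10)
j=4 picked index 3: u0 ∈ [-2/75, 19/75)
j=5 picked index 3: u0 ∈ [-29/150, 13/150)
intersection: [0, 2/75)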